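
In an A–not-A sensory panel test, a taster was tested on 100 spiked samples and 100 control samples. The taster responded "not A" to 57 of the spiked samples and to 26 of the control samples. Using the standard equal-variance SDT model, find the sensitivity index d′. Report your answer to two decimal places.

H = 57/100 = 0.5700
FA = 26/100 = 0.2600
z(H) = 0.176
z(FA) = -0.643
d' = z(H) − z(FA) = 0.176 − (-0.643) = 0.819

d′ = 0.82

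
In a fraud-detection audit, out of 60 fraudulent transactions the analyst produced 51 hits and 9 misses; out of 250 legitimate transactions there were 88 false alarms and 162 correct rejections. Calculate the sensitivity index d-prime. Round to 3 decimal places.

H = 51/60 = 0.8500
FA = 88/250 = 0.3520
z(H) = z(0.8500) = 1.0364
z(FA) = z(0.3520) = -0.3799
d' = z(H) − z(FA) = 1.0364 − (-0.3799) = 1.4163

d-prime = 1.416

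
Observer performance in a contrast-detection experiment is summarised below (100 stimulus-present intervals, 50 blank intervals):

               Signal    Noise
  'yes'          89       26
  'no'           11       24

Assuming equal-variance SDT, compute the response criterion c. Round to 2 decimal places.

H = 89/100 = 0.8900
FA = 26/50 = 0.5200
z(H) = z(0.8900) = 1.2265
z(FA) = z(0.5200) = 0.0502
c = −½·[z(H) + z(FA)] = −0.5 × (1.2265 + 0.0502) = -0.63835
c < 0: the observer has a liberal response bias.

c = -0.64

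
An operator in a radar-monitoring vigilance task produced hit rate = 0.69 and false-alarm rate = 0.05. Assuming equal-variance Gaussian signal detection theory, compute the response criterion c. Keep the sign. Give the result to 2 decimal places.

c = 0.57

z(0.69) = 0.4959, z(0.05) = -1.6449
c = −½·[z(H) + z(FA)] = −0.5 × (0.4959 + (-1.6449)) = 0.5745
c > 0: the operator has a conservative response bias.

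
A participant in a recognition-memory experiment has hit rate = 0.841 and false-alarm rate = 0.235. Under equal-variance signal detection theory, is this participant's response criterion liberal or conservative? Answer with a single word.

liberal

z(H) = 0.999, z(FA) = -0.722
c = −½·(z(H) + z(FA)) = -0.1385
c < 0 → liberal criterion (biased toward responding “yes”).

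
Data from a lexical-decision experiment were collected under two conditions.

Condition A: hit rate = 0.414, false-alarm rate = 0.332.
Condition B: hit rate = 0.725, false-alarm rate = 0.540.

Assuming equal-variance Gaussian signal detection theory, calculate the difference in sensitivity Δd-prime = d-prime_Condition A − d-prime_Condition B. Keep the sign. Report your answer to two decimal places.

Condition A: z(0.414) = -0.217, z(0.332) = -0.434, d' = 0.217
Condition B: z(0.725) = 0.598, z(0.540) = 0.100, d' = 0.498
Δd' = d'_Condition A − d'_Condition B = 0.217 − 0.498 = -0.281
Condition B has the higher sensitivity.

Δd-prime = -0.28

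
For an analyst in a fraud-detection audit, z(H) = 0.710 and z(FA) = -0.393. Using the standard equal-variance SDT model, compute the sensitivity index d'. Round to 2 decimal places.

d' = z(H) − z(FA) = 0.710 − (-0.393) = 1.103

d' = 1.10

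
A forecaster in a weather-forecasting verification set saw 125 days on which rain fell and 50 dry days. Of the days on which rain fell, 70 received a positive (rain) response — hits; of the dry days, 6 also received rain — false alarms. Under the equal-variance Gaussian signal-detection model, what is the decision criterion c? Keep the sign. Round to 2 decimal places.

c = 0.51

H = 70/125 = 0.5600
FA = 6/50 = 0.1200
z(H) = z(0.5600) = 0.1510
z(FA) = z(0.1200) = -1.1750
c = −½·[z(H) + z(FA)] = −0.5 × (0.1510 + (-1.1750)) = 0.5120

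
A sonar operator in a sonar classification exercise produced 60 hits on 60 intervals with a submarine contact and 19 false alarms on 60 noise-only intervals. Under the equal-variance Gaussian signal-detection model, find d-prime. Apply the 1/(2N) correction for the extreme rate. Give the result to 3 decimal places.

d-prime = 2.871

The hit rate is 60/60 = 1, so apply the 1/(2N) correction: H → 1 − 1/(2·60) = 0.99167.
z(H) = z(0.99167) = 2.3941
z(FA) = z(0.31667) = -0.4770
d' = 2.3941 − (-0.4770) = 2.8711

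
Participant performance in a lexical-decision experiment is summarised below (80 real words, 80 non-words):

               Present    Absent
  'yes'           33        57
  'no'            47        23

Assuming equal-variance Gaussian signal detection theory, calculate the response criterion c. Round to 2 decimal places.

c = -0.17

H = 33/80 = 0.4125
FA = 57/80 = 0.7125
z(H) = z(0.4125) = -0.221
z(FA) = z(0.7125) = 0.561
c = −½·[z(H) + z(FA)] = −0.5 × (-0.221 + 0.561) = -0.170
c < 0: the participant has a liberal response bias.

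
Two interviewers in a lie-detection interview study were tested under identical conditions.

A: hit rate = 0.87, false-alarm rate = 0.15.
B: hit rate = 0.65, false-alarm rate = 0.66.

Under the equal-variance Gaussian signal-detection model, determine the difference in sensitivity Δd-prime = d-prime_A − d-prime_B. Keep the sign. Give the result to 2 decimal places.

A: z(0.87) = 1.126, z(0.15) = -1.036, d' = 2.162
B: z(0.65) = 0.385, z(0.66) = 0.412, d' = -0.027
Δd' = d'_A − d'_B = 2.162 − (-0.027) = 2.189
A has the higher sensitivity.

Δd-prime = 2.19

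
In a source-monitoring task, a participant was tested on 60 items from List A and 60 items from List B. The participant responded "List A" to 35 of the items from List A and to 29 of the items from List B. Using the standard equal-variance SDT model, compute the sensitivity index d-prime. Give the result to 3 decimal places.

H = 35/60 = 0.5833
FA = 29/60 = 0.4833
z(0.5833) = 0.2103, z(0.4833) = -0.0419
d' = z(H) − z(FA) = 0.2103 − (-0.0419) = 0.2522

d-prime = 0.252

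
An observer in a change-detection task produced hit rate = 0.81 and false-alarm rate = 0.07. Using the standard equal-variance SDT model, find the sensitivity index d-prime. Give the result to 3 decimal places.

d-prime = 2.354

z(H) = 0.8779
z(FA) = -1.4758
d' = z(H) − z(FA) = 0.8779 − (-1.4758) = 2.3537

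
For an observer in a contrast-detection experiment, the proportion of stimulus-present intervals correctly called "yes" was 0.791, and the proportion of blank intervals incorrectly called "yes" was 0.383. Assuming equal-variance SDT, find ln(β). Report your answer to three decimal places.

Φ⁻¹(0.791) = 0.8099, Φ⁻¹(0.383) = -0.2976
ln β = −½·[z(H)² − z(FA)²] = −0.5 × (0.6559 − 0.0886) = -0.28365

ln β = -0.284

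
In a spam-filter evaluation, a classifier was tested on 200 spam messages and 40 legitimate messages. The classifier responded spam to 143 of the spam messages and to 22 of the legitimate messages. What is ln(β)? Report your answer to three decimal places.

H = 143/200 = 0.7150
FA = 22/40 = 0.5500
z(H) = z(0.7150) = 0.5681
z(FA) = z(0.5500) = 0.1257
ln β = −½·[z(H)² − z(FA)²] = −0.5 × (0.3227 − 0.0158) = -0.15345

ln β = -0.153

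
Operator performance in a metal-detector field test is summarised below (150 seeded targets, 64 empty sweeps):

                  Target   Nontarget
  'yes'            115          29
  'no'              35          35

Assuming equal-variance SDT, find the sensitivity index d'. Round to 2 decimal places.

H = 115/150 = 0.7667
FA = 29/64 = 0.4531
z(H) = z(0.7667) = 0.7280
z(FA) = z(0.4531) = -0.1178
d' = z(H) − z(FA) = 0.7280 − (-0.1178) = 0.8458

d' = 0.85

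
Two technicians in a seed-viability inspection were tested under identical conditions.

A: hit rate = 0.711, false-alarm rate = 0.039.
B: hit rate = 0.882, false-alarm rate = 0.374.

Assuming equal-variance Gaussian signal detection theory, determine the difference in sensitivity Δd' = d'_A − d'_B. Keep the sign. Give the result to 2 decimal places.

A: z(0.711) = 0.556, z(0.039) = -1.762, d' = 2.318
B: z(0.882) = 1.185, z(0.374) = -0.321, d' = 1.506
Δd' = d'_A − d'_B = 2.318 − 1.506 = 0.812
A has the higher sensitivity.

Δd' = 0.81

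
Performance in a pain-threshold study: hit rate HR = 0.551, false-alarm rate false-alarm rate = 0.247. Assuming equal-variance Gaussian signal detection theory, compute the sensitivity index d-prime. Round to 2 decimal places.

Φ⁻¹(H) = 0.1282
Φ⁻¹(FA) = -0.6840
d' = z(H) − z(FA) = 0.1282 − (-0.6840) = 0.8122

d-prime = 0.81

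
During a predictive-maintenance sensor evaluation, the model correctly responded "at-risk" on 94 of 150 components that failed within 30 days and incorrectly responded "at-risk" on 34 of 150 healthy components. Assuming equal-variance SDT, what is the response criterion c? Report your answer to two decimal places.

H = 94/150 = 0.6267
FA = 34/150 = 0.2267
z(H) = 0.323
z(FA) = -0.750
c = −½·[z(H) + z(FA)] = −0.5 × (0.323 + (-0.750)) = 0.2135

c = 0.21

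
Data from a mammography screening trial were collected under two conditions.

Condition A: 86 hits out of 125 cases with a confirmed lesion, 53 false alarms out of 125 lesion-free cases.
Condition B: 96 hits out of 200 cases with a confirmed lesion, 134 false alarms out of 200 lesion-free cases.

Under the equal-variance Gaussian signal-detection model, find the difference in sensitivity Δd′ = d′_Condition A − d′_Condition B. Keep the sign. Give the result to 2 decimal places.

Δd′ = 1.17

Condition A: z(0.6880) = 0.490, z(0.4240) = -0.192, d' = 0.682
Condition B: z(0.4800) = -0.050, z(0.6700) = 0.440, d' = -0.490
Δd' = d'_Condition A − d'_Condition B = 0.682 − (-0.490) = 1.172
Condition A has the higher sensitivity.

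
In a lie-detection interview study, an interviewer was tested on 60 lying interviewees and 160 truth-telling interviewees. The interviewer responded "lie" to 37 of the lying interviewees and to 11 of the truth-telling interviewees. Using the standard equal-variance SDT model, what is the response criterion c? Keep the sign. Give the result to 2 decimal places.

H = 37/60 = 0.6167
FA = 11/160 = 0.0688
Φ⁻¹(H) = 0.2968
Φ⁻¹(FA) = -1.4848
c = −½·[z(H) + z(FA)] = −0.5 × (0.2968 + (-1.4848)) = 0.5940

c = 0.59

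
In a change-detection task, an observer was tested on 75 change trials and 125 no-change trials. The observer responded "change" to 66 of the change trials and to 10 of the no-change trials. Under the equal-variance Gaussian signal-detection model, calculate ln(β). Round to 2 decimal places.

H = 66/75 = 0.8800
FA = 10/125 = 0.0800
Φ⁻¹(H) = 1.175
Φ⁻¹(FA) = -1.405
ln β = −½·[z(H)² − z(FA)²] = −0.5 × (1.381 − 1.974) = 0.2965

ln β = 0.30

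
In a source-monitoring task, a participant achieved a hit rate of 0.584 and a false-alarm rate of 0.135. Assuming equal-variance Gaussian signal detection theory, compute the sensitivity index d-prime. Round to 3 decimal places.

z(0.584) = 0.2121, z(0.135) = -1.1031
d' = z(H) − z(FA) = 0.2121 − (-1.1031) = 1.3152

d-prime = 1.315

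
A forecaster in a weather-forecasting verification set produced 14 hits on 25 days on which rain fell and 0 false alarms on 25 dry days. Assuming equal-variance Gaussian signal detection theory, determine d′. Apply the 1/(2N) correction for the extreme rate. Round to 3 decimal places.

d′ = 2.205

The false-alarm rate is 0/25 = 0, so apply the 1/(2N) correction: FA → 1/(2·25) = 0.02000.
z(H) = z(0.56000) = 0.1510
z(FA) = z(0.02000) = -2.0537
d' = 0.1510 − (-2.0537) = 2.2047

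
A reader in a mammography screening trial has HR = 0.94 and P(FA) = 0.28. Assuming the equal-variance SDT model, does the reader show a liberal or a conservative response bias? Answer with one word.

liberal

z(H) = 1.555, z(FA) = -0.583
c = −½·(z(H) + z(FA)) = -0.486
c < 0 → liberal criterion (biased toward responding “yes”).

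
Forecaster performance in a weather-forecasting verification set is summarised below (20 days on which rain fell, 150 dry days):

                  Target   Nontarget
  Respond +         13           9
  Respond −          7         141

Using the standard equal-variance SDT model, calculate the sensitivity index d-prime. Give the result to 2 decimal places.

H = 13/20 = 0.6500
FA = 9/150 = 0.0600
Φ⁻¹(H) = 0.3853
Φ⁻¹(FA) = -1.5548
d' = z(H) − z(FA) = 0.3853 − (-1.5548) = 1.9401

d-prime = 1.94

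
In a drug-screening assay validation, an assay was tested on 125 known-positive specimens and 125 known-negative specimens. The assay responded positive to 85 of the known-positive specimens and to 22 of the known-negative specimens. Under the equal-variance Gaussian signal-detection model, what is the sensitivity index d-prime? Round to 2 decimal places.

H = 85/125 = 0.6800
FA = 22/125 = 0.1760
z(H) = 0.4677
z(FA) = -0.9307
d' = z(H) − z(FA) = 0.4677 − (-0.9307) = 1.3984

d-prime = 1.40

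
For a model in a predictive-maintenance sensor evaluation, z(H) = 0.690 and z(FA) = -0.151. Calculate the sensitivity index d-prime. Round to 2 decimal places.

d-prime = 0.84

d' = z(H) − z(FA) = 0.690 − (-0.151) = 0.841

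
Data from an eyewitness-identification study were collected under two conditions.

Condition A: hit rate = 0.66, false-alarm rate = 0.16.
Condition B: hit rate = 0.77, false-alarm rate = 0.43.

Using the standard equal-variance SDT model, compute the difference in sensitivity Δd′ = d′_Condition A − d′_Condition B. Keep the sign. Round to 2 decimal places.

Δd′ = 0.49

Condition A: z(0.66) = 0.412, z(0.16) = -0.994, d' = 1.406
Condition B: z(0.77) = 0.739, z(0.43) = -0.176, d' = 0.915
Δd' = d'_Condition A − d'_Condition B = 1.406 − 0.915 = 0.491
Condition A has the higher sensitivity.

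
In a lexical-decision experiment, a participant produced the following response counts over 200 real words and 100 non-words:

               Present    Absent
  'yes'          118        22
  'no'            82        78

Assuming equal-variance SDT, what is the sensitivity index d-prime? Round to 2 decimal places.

d-prime = 1.00

H = 118/200 = 0.5900
FA = 22/100 = 0.2200
z(H) = z(0.5900) = 0.2275
z(FA) = z(0.2200) = -0.7722
d' = z(H) − z(FA) = 0.2275 − (-0.7722) = 0.9997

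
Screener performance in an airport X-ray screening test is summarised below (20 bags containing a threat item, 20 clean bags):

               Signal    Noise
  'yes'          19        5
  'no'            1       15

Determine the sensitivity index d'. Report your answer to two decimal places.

H = 19/20 = 0.9500
FA = 5/20 = 0.2500
z(H) = 1.645
z(FA) = -0.674
d' = z(H) − z(FA) = 1.645 − (-0.674) = 2.319

d' = 2.32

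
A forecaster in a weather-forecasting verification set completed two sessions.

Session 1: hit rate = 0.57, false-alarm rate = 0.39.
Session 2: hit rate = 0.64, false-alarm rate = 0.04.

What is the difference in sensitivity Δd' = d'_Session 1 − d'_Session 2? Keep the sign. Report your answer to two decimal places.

Session 1: z(0.57) = 0.176, z(0.39) = -0.279, d' = 0.455
Session 2: z(0.64) = 0.358, z(0.04) = -1.751, d' = 2.109
Δd' = d'_Session 1 − d'_Session 2 = 0.455 − 2.109 = -1.654
Session 2 has the higher sensitivity.

Δd' = -1.65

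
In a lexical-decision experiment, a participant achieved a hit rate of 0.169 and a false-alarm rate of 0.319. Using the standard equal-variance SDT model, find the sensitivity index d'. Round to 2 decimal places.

Φ⁻¹(H) = Φ⁻¹(0.169) = -0.958
Φ⁻¹(FA) = Φ⁻¹(0.319) = -0.470
d' = z(H) − z(FA) = -0.958 − (-0.470) = -0.488

d' = -0.49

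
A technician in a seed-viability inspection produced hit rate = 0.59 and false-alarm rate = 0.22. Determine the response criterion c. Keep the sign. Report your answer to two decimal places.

z(H) = 0.228
z(FA) = -0.772
c = −½·[z(H) + z(FA)] = −0.5 × (0.228 + (-0.772)) = 0.272

c = 0.27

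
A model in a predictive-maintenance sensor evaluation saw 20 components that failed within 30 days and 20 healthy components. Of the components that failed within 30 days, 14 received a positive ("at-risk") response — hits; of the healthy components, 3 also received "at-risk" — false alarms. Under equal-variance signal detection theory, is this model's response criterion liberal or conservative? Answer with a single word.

z(H) = 0.524, z(FA) = -1.036
c = −½·(z(H) + z(FA)) = 0.256
c > 0 → conservative criterion (biased toward responding “no”).

conservative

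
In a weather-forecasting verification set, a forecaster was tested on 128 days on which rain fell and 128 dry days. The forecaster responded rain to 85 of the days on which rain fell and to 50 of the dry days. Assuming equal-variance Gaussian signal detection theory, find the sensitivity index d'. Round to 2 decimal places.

H = 85/128 = 0.6641
FA = 50/128 = 0.3906
z(0.6641) = 0.424, z(0.3906) = -0.278
d' = z(H) − z(FA) = 0.424 − (-0.278) = 0.702

d' = 0.70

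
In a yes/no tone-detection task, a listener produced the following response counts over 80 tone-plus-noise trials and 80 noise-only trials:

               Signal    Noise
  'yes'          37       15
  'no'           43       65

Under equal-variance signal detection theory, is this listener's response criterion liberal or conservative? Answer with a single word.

z(H) = -0.094, z(FA) = -0.887
c = −½·(z(H) + z(FA)) = 0.4905
c > 0 → conservative criterion (biased toward responding “no”).

conservative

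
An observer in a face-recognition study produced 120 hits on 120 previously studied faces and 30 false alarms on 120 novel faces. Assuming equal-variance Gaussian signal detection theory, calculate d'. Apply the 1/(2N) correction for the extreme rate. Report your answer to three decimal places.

d' = 3.313

The hit rate is 120/120 = 1, so apply the 1/(2N) correction: H → 1 − 1/(2·120) = 0.99583.
z(H) = z(0.99583) = 2.6380
z(FA) = z(0.25000) = -0.6745
d' = 2.6380 − (-0.6745) = 3.3125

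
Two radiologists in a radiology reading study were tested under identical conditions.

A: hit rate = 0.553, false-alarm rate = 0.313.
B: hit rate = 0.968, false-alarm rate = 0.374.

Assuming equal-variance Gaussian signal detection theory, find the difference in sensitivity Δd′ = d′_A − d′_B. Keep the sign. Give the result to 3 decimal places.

Δd′ = -1.553

A: z(0.553) = 0.1332, z(0.313) = -0.4874, d' = 0.6206
B: z(0.968) = 1.8522, z(0.374) = -0.3213, d' = 2.1735
Δd' = d'_A − d'_B = 0.6206 − 2.1735 = -1.5529
B has the higher sensitivity.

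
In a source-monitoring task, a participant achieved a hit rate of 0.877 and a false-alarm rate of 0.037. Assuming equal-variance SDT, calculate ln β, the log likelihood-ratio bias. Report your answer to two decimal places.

Φ⁻¹(H) = Φ⁻¹(0.877) = 1.160
Φ⁻¹(FA) = Φ⁻¹(0.037) = -1.787
ln β = −½·[z(H)² − z(FA)²] = −0.5 × (1.346 − 3.193) = 0.9235

ln β = 0.92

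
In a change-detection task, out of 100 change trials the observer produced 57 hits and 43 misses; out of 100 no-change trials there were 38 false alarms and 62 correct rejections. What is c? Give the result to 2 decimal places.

H = 57/100 = 0.5700
FA = 38/100 = 0.3800
z(H) = 0.176
z(FA) = -0.305
c = −½·[z(H) + z(FA)] = −0.5 × (0.176 + (-0.305)) = 0.0645
c > 0: the observer has a conservative response bias.

c = 0.06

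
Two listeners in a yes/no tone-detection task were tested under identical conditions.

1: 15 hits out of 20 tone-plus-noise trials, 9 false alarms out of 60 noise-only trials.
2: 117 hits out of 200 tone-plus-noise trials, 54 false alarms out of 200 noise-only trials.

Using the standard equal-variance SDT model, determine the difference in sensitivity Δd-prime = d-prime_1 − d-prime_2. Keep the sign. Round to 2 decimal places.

1: z(0.7500) = 0.674, z(0.1500) = -1.036, d' = 1.710
2: z(0.5850) = 0.215, z(0.2700) = -0.613, d' = 0.828
Δd' = d'_1 − d'_2 = 1.710 − 0.828 = 0.882
1 has the higher sensitivity.

Δd-prime = 0.88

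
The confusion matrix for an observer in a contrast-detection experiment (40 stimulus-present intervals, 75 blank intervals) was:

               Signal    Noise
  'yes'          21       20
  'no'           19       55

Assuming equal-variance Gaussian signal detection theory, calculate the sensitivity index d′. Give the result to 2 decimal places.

H = 21/40 = 0.5250
FA = 20/75 = 0.2667
z(0.5250) = 0.0627, z(0.2667) = -0.6228
d' = z(H) − z(FA) = 0.0627 − (-0.6228) = 0.6855

d′ = 0.69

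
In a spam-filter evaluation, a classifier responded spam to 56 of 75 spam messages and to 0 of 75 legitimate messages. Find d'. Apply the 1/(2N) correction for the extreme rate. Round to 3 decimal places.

The false-alarm rate is 0/75 = 0, so apply the 1/(2N) correction: FA → 1/(2·75) = 0.00667.
z(H) = z(0.74667) = 0.6640
z(FA) = z(0.00667) = -2.4746
d' = 0.6640 − (-2.4746) = 3.1386

d' = 3.139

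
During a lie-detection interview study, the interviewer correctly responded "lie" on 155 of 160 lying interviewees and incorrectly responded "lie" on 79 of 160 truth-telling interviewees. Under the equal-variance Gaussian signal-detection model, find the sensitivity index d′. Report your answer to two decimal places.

d′ = 1.88

H = 155/160 = 0.9688
FA = 79/160 = 0.4938
z(H) = 1.8634
z(FA) = -0.0155
d' = z(H) − z(FA) = 1.8634 − (-0.0155) = 1.8789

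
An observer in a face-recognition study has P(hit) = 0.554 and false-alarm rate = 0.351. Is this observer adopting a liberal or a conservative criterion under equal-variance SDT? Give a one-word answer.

z(H) = 0.136, z(FA) = -0.383
c = −½·(z(H) + z(FA)) = 0.1235
c > 0 → conservative criterion (biased toward responding “no”).

conservative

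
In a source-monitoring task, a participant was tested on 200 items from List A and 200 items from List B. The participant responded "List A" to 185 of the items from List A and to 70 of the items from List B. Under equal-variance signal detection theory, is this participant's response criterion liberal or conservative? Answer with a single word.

liberal

z(H) = 1.440, z(FA) = -0.385
c = −½·(z(H) + z(FA)) = -0.5275
c < 0 → liberal criterion (biased toward responding “yes”).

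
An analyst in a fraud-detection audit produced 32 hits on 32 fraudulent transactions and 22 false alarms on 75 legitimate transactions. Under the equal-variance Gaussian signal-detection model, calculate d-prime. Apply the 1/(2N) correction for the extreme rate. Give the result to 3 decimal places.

d-prime = 2.698

The hit rate is 32/32 = 1, so apply the 1/(2N) correction: H → 1 − 1/(2·32) = 0.98438.
z(H) = z(0.98438) = 2.1540
z(FA) = z(0.29333) = -0.5437
d' = 2.1540 − (-0.5437) = 2.6977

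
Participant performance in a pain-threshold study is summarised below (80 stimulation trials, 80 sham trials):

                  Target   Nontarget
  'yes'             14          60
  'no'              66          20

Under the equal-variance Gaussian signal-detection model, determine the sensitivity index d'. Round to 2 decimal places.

H = 14/80 = 0.1750
FA = 60/80 = 0.7500
z(H) = z(0.1750) = -0.9346
z(FA) = z(0.7500) = 0.6745
d' = z(H) − z(FA) = -0.9346 − 0.6745 = -1.6091

d' = -1.61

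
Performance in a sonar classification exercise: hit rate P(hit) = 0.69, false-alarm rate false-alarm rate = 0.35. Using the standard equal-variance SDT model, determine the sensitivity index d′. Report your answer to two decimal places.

Φ⁻¹(H) = Φ⁻¹(0.69) = 0.4959
Φ⁻¹(FA) = Φ⁻¹(0.35) = -0.3853
d' = z(H) − z(FA) = 0.4959 − (-0.3853) = 0.8812

d′ = 0.88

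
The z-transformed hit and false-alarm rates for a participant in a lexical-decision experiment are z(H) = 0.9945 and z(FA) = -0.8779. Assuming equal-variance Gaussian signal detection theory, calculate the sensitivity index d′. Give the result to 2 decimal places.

d′ = 1.87

d' = z(H) − z(FA) = 0.9945 − (-0.8779) = 1.8724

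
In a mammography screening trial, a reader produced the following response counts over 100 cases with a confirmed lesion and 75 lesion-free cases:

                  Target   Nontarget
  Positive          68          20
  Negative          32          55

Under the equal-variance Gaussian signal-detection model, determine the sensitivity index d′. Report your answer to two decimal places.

d′ = 1.09

H = 68/100 = 0.6800
FA = 20/75 = 0.2667
Φ⁻¹(H) = Φ⁻¹(0.6800) = 0.468
Φ⁻¹(FA) = Φ⁻¹(0.2667) = -0.623
d' = z(H) − z(FA) = 0.468 − (-0.623) = 1.091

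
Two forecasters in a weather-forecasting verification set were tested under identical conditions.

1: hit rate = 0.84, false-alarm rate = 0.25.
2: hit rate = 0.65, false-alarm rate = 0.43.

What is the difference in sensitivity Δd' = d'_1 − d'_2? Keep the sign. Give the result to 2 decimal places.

Δd' = 1.11

1: z(0.84) = 0.994, z(0.25) = -0.674, d' = 1.668
2: z(0.65) = 0.385, z(0.43) = -0.176, d' = 0.561
Δd' = d'_1 − d'_2 = 1.668 − 0.561 = 1.107
1 has the higher sensitivity.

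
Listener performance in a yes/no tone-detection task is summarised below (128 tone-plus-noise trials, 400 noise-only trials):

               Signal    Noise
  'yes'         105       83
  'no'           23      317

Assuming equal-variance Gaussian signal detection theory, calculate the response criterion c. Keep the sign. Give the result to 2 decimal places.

c = -0.05

H = 105/128 = 0.8203
FA = 83/400 = 0.2075
Φ⁻¹(H) = Φ⁻¹(0.8203) = 0.917
Φ⁻¹(FA) = Φ⁻¹(0.2075) = -0.815
c = −½·[z(H) + z(FA)] = −0.5 × (0.917 + (-0.815)) = -0.051
c < 0: the listener has a liberal response bias.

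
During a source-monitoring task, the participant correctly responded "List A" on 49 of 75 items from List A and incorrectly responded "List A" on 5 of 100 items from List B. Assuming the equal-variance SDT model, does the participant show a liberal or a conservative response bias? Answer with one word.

conservative

z(H) = 0.394, z(FA) = -1.645
c = −½·(z(H) + z(FA)) = 0.6255
c > 0 → conservative criterion (biased toward responding “no”).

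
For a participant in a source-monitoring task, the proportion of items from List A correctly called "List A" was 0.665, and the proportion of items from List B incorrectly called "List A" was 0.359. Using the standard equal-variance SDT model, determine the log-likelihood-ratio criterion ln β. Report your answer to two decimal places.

ln β = -0.03

Φ⁻¹(0.665) = 0.426, Φ⁻¹(0.359) = -0.361
ln β = −½·[z(H)² − z(FA)²] = −0.5 × (0.181 − 0.130) = -0.0255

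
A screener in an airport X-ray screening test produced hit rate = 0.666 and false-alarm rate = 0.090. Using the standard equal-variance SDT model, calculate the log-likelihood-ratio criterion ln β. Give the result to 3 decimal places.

z(0.666) = 0.4289, z(0.090) = -1.3408
ln β = −½·[z(H)² − z(FA)²] = −0.5 × (0.1840 − 1.7977) = 0.80685

ln β = 0.807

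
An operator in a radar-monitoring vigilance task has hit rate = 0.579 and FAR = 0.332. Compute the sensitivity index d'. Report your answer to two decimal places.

d' = 0.63

z(0.579) = 0.1993, z(0.332) = -0.4344
d' = z(H) − z(FA) = 0.1993 − (-0.4344) = 0.6337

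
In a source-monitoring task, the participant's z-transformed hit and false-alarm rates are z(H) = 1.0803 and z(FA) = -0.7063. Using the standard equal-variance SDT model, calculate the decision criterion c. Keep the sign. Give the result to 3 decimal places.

c = -0.187

c = −½·[z(H) + z(FA)] = −½·(1.0803 + (-0.7063)) = -0.1870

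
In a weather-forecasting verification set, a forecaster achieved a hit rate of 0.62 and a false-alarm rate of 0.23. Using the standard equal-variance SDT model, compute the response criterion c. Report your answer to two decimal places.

c = 0.22

z(H) = z(0.62) = 0.305
z(FA) = z(0.23) = -0.739
c = −½·[z(H) + z(FA)] = −0.5 × (0.305 + (-0.739)) = 0.217
c > 0: the forecaster has a conservative response bias.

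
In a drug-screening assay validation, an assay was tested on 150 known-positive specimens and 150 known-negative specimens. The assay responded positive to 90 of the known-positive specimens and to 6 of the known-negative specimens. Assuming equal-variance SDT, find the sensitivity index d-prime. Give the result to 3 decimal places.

H = 90/150 = 0.6000
FA = 6/150 = 0.0400
z(H) = z(0.6000) = 0.2533
z(FA) = z(0.0400) = -1.7507
d' = z(H) − z(FA) = 0.2533 − (-1.7507) = 2.0040

d-prime = 2.004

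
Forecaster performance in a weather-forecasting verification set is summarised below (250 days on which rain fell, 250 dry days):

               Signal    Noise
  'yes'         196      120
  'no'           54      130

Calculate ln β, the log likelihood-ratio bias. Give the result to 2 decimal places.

ln β = -0.31

H = 196/250 = 0.7840
FA = 120/250 = 0.4800
Φ⁻¹(H) = 0.786
Φ⁻¹(FA) = -0.050
ln β = −½·[z(H)² − z(FA)²] = −0.5 × (0.618 − 0.003) = -0.3075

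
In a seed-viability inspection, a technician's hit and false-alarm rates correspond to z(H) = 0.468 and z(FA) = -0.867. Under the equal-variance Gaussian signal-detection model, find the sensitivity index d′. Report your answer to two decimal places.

d' = z(H) − z(FA) = 0.468 − (-0.867) = 1.335

d′ = 1.34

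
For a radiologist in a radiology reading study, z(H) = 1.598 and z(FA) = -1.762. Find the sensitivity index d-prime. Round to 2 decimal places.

d-prime = 3.36

d' = z(H) − z(FA) = 1.598 − (-1.762) = 3.360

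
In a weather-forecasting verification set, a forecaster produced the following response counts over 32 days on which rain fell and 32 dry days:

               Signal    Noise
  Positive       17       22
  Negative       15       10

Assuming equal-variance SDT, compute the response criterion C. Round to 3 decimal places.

C = -0.284

H = 17/32 = 0.5312
FA = 22/32 = 0.6875
Φ⁻¹(H) = Φ⁻¹(0.5312) = 0.0783
Φ⁻¹(FA) = Φ⁻¹(0.6875) = 0.4888
c = −½·[z(H) + z(FA)] = −0.5 × (0.0783 + 0.4888) = -0.28355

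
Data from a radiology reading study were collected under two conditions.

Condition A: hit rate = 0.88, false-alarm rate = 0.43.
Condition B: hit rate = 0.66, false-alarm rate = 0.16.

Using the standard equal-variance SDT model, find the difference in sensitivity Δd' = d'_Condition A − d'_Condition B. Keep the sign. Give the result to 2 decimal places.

Condition A: z(0.88) = 1.175, z(0.43) = -0.176, d' = 1.351
Condition B: z(0.66) = 0.412, z(0.16) = -0.994, d' = 1.406
Δd' = d'_Condition A − d'_Condition B = 1.351 − 1.406 = -0.055
Condition B has the higher sensitivity.

Δd' = -0.06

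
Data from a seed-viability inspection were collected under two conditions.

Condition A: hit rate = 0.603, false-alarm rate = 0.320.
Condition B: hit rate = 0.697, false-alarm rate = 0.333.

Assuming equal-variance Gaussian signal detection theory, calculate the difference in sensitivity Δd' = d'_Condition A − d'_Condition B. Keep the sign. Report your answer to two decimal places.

Condition A: z(0.603) = 0.261, z(0.320) = -0.468, d' = 0.729
Condition B: z(0.697) = 0.516, z(0.333) = -0.432, d' = 0.948
Δd' = d'_Condition A − d'_Condition B = 0.729 − 0.948 = -0.219
Condition B has the higher sensitivity.

Δd' = -0.22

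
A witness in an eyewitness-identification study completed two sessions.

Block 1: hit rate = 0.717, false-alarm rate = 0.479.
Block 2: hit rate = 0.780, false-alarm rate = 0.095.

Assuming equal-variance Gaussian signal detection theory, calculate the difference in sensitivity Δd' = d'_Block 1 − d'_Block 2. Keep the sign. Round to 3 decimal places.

Block 1: z(0.717) = 0.5740, z(0.479) = -0.0527, d' = 0.6267
Block 2: z(0.780) = 0.7722, z(0.095) = -1.3106, d' = 2.0828
Δd' = d'_Block 1 − d'_Block 2 = 0.6267 − 2.0828 = -1.4561
Block 2 has the higher sensitivity.

Δd' = -1.456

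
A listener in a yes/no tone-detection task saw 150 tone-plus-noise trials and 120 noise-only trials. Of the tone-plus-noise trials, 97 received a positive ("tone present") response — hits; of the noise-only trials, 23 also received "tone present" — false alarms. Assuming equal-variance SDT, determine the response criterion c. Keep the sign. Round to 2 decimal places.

H = 97/150 = 0.6467
FA = 23/120 = 0.1917
z(H) = z(0.6467) = 0.3764
z(FA) = z(0.1917) = -0.8716
c = −½·[z(H) + z(FA)] = −0.5 × (0.3764 + (-0.8716)) = 0.2476

c = 0.25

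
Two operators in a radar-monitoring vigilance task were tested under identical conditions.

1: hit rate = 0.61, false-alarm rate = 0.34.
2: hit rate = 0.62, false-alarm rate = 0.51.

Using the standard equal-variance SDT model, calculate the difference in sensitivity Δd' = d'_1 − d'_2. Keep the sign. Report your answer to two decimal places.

1: z(0.61) = 0.279, z(0.34) = -0.412, d' = 0.691
2: z(0.62) = 0.305, z(0.51) = 0.025, d' = 0.280
Δd' = d'_1 − d'_2 = 0.691 − 0.280 = 0.411
1 has the higher sensitivity.

Δd' = 0.41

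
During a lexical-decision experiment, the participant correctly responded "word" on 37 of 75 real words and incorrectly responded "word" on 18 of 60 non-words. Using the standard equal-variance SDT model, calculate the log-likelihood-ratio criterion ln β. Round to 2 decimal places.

H = 37/75 = 0.4933
FA = 18/60 = 0.3000
z(H) = -0.017
z(FA) = -0.524
ln β = −½·[z(H)² − z(FA)²] = −0.5 × (0.000 − 0.275) = 0.1375

ln β = 0.14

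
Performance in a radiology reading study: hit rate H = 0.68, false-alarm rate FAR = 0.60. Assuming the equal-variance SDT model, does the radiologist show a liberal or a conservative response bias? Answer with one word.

z(H) = 0.468, z(FA) = 0.253
c = −½·(z(H) + z(FA)) = -0.3605
c < 0 → liberal criterion (biased toward responding “yes”).

liberal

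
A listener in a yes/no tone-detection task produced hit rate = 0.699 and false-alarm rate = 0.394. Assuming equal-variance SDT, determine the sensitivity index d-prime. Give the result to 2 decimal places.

Φ⁻¹(H) = 0.522
Φ⁻¹(FA) = -0.269
d' = z(H) − z(FA) = 0.522 − (-0.269) = 0.791

d-prime = 0.79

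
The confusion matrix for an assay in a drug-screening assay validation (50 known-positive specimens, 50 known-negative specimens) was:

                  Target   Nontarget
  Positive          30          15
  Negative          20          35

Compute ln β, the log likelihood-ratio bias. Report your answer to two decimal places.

H = 30/50 = 0.6000
FA = 15/50 = 0.3000
Φ⁻¹(0.6000) = 0.253, Φ⁻¹(0.3000) = -0.524
ln β = −½·[z(H)² − z(FA)²] = −0.5 × (0.064 − 0.275) = 0.1055

ln β = 0.11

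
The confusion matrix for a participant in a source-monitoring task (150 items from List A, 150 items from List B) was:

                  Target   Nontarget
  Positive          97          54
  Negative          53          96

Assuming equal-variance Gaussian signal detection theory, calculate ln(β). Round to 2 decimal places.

H = 97/150 = 0.6467
FA = 54/150 = 0.3600
Φ⁻¹(H) = Φ⁻¹(0.6467) = 0.376
Φ⁻¹(FA) = Φ⁻¹(0.3600) = -0.358
ln β = −½·[z(H)² − z(FA)²] = −0.5 × (0.141 − 0.128) = -0.0065

ln β = -0.01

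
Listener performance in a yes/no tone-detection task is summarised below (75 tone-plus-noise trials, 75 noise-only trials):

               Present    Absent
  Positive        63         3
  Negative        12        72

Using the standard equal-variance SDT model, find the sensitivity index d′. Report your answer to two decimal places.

d′ = 2.75

H = 63/75 = 0.8400
FA = 3/75 = 0.0400
Φ⁻¹(H) = Φ⁻¹(0.8400) = 0.9945
Φ⁻¹(FA) = Φ⁻¹(0.0400) = -1.7507
d' = z(H) − z(FA) = 0.9945 − (-1.7507) = 2.7452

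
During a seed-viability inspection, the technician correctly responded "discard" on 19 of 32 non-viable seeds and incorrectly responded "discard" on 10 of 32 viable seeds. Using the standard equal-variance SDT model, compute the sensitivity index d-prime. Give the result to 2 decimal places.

H = 19/32 = 0.5938
FA = 10/32 = 0.3125
z(0.5938) = 0.2373, z(0.3125) = -0.4888
d' = z(H) − z(FA) = 0.2373 − (-0.4888) = 0.7261

d-prime = 0.73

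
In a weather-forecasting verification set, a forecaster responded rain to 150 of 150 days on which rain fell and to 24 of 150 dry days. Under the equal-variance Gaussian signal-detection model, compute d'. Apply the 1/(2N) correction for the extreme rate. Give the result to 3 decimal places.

The hit rate is 150/150 = 1, so apply the 1/(2N) correction: H → 1 − 1/(2·150) = 0.99667.
z(H) = z(0.99667) = 2.7134
z(FA) = z(0.16000) = -0.9945
d' = 2.7134 − (-0.9945) = 3.7079

d' = 3.708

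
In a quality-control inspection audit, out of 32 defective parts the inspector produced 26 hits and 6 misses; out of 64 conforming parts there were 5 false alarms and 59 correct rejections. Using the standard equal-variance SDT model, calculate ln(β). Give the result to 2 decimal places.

H = 26/32 = 0.8125
FA = 5/64 = 0.0781
z(H) = 0.887
z(FA) = -1.418
ln β = −½·[z(H)² − z(FA)²] = −0.5 × (0.787 − 2.011) = 0.612

ln β = 0.61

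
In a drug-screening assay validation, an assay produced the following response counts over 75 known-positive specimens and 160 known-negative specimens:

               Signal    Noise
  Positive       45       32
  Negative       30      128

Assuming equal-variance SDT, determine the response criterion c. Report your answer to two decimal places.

c = 0.29

H = 45/75 = 0.6000
FA = 32/160 = 0.2000
z(0.6000) = 0.2533, z(0.2000) = -0.8416
c = −½·[z(H) + z(FA)] = −0.5 × (0.2533 + (-0.8416)) = 0.29415
c > 0: the assay has a conservative response bias.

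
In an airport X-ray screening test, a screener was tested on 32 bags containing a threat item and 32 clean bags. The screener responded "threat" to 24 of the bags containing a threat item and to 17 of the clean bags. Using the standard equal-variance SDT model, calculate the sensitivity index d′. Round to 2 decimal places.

d′ = 0.60

H = 24/32 = 0.7500
FA = 17/32 = 0.5312
z(H) = z(0.7500) = 0.674
z(FA) = z(0.5312) = 0.078
d' = z(H) − z(FA) = 0.674 − 0.078 = 0.596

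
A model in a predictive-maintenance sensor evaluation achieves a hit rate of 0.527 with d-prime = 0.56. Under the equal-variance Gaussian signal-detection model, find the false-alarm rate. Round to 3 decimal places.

z(hit rate) = z(0.527) = 0.0677
z(FA) = z(H) − d' = 0.0677 − 0.56 = -0.4923
false-alarm rate = Φ(-0.4923) = 0.3113

false-alarm rate = 0.311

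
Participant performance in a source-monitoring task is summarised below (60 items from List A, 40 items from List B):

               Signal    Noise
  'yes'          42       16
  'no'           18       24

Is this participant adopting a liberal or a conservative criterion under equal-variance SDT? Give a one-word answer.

z(H) = 0.524, z(FA) = -0.253
c = −½·(z(H) + z(FA)) = -0.1355
c < 0 → liberal criterion (biased toward responding “yes”).

liberal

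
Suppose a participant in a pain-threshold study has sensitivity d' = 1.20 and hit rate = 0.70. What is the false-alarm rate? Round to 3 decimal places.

false-alarm rate = 0.250

z(hit rate) = z(0.70) = 0.5244
z(FA) = z(H) − d' = 0.5244 − 1.20 = -0.6756
false-alarm rate = Φ(-0.6756) = 0.2496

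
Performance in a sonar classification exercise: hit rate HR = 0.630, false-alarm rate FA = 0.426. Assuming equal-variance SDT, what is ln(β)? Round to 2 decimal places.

Φ⁻¹(0.630) = 0.332, Φ⁻¹(0.426) = -0.187
ln β = −½·[z(H)² − z(FA)²] = −0.5 × (0.110 − 0.035) = -0.0375

ln β = -0.04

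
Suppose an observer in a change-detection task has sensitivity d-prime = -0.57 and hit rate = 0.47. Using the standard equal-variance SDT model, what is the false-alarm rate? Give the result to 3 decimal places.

z(hit rate) = z(0.47) = -0.0753
z(FA) = z(H) − d' = -0.0753 − (-0.57) = 0.4947
false-alarm rate = Φ(0.4947) = 0.6896

false-alarm rate = 0.690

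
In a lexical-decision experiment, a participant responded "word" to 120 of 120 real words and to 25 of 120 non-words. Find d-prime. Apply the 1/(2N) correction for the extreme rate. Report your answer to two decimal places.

The hit rate is 120/120 = 1, so apply the 1/(2N) correction: H → 1 − 1/(2·120) = 0.99583.
z(H) = z(0.99583) = 2.638
z(FA) = z(0.20833) = -0.812
d' = 2.638 − (-0.812) = 3.450

d-prime = 3.45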